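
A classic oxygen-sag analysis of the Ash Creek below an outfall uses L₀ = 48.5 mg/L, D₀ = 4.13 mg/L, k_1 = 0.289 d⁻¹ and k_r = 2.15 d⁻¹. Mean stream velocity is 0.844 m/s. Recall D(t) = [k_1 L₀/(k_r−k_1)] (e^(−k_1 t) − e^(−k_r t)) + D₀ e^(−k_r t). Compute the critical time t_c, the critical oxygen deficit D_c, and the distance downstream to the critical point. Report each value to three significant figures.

t_c ≈ 0.651 d; D_c ≈ 5.40 mg/L; x_c ≈ 47.5 km

With k_r/k_1 = 7.439 and 1 − D₀(k_r−k_1)/(k_1 L₀) = 0.4517,
t_c = ln(7.439 × 0.4517) / (2.15 − 0.289) = ln(3.360) / 1.861 = 1.212/1.861 = 0.6512 d.
L(t_c) = L₀ e^(−k_1 t_c) = 48.5 × 0.8284 = 40.18 mg/L, and at the critical point k_r D_c = k_1 L, so D_c = (0.289/2.15) × 40.18 = 5.401 mg/L.
x_c = v t_c = 0.844 m/s × 0.6512 d × 86400 s/d = 47490 m ≈ 47.5 km.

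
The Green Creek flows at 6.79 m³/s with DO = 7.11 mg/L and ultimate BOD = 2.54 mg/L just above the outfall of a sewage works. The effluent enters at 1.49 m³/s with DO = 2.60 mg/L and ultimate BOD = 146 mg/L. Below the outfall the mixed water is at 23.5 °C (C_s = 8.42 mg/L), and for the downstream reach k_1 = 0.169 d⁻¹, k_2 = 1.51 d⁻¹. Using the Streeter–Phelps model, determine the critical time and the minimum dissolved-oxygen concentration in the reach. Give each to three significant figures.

Mixed DO = (6.79×7.11 + 1.49×2.60)/(6.79+1.49) = 52.15/8.280 = 6.298 mg/L.
Mixed L₀ = (6.79×2.54 + 1.49×146)/(8.280) = 234.8/8.280 = 28.36 mg/L.
Initial deficit D₀ = C_s − DO₀ = 8.42 − 6.298 = 2.122 mg/L.
t_c = (1/1.341) ln[(1.51/0.169)(1 − 2.122×1.341/(0.169×28.36))] = 0.7457 × ln(3.630) = 0.9615 d.
D_c = (0.169/1.51) × 28.36 × e^(−0.169×0.9615) = 0.1119 × 28.36 × 0.8500 = 2.698 mg/L.
Minimum DO = 8.42 − 2.698 = 5.722 mg/L.

t_c ≈ 0.961 d; minimum DO ≈ 5.72 mg/L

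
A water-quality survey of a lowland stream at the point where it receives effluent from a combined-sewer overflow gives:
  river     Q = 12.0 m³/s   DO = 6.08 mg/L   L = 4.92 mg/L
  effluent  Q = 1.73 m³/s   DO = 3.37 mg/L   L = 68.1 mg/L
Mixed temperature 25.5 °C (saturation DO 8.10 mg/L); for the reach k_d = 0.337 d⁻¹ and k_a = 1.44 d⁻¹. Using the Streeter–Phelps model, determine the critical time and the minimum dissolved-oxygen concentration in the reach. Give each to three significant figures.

t_c ≈ 0.486 d; minimum DO ≈ 5.54 mg/L

Mixed DO = (12.0×6.08 + 1.73×3.37)/(12.0+1.73) = 78.79/13.73 = 5.739 mg/L.
Mixed L₀ = (12.0×4.92 + 1.73×68.1)/(13.73) = 176.9/13.73 = 12.88 mg/L.
Initial deficit D₀ = C_s − DO₀ = 8.10 − 5.739 = 2.361 mg/L.
t_c = (1/1.103) ln[(1.44/0.337)(1 − 2.361×1.103/(0.337×12.88))] = 0.9066 × ln(1.709) = 0.4859 d.
D_c = (0.337/1.44) × 12.88 × e^(−0.337×0.4859) = 0.2340 × 12.88 × 0.8490 = 2.559 mg/L.
Minimum DO = 8.10 − 2.559 = 5.541 mg/L.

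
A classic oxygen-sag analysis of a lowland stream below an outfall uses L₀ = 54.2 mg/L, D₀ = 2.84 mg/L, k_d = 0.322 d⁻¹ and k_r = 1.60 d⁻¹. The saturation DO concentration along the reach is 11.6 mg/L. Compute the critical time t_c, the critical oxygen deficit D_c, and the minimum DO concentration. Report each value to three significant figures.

t_c = [1/(k_r−k_d)] ln[(k_r/k_d)(1 − D₀(k_r−k_d)/(k_d L₀))]
= [1/(1.60−0.322)] ln[(1.60/0.322)(1 − 2.84×1.278/(0.322×54.2))]
= (1/1.278) ln[4.969 × 0.7920] = 0.7825 × ln(3.936) = 0.7825 × 1.370 = 1.072 d.
L(t_c) = L₀ e^(−k_d t_c) = 54.2 × 0.7081 = 38.38 mg/L, and at the critical point k_r D_c = k_d L, so D_c = (0.322/1.60) × 38.38 = 7.724 mg/L.
Minimum DO = C_s − D_c = 11.6 − 7.724 = 3.876 mg/L.

t_c ≈ 1.07 d; D_c ≈ 7.72 mg/L; min DO ≈ 3.88 mg/L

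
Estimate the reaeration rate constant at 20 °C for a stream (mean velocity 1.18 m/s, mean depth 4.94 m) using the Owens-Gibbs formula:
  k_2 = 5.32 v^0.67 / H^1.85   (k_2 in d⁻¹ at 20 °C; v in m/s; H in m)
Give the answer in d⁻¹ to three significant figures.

k_2 ≈ 0.310 d⁻¹

k_2 = 5.32 × 1.18^0.67 / 4.94^1.85 = 5.32 × 1.117 / 19.20 = 0.3095 d⁻¹.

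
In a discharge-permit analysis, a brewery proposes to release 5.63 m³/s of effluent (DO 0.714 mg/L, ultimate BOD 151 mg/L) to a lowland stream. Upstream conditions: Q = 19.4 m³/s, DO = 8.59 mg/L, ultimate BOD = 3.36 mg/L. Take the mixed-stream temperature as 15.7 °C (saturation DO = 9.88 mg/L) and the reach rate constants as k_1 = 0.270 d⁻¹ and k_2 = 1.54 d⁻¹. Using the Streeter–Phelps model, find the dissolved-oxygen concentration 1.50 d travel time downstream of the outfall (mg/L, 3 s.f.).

DO ≈ 5.16 mg/L

Mixed DO = (19.4×8.59 + 5.63×0.714)/(19.4+5.63) = 170.7/25.03 = 6.818 mg/L.
Mixed L₀ = (19.4×3.36 + 5.63×151)/(25.03) = 915.3/25.03 = 36.57 mg/L.
Initial deficit D₀ = C_s − DO₀ = 9.88 − 6.818 = 3.062 mg/L.
D(1.50) = [0.270×36.57/(1.54−0.270)](e^(−0.270×1.50) − e^(−1.54×1.50)) + 3.062 e^(−1.54×1.50)
= 7.774 × (0.6670 − 0.09926) + 3.062 × 0.09926 = 4.718 mg/L.
DO = 9.88 − 4.718 = 5.162 mg/L.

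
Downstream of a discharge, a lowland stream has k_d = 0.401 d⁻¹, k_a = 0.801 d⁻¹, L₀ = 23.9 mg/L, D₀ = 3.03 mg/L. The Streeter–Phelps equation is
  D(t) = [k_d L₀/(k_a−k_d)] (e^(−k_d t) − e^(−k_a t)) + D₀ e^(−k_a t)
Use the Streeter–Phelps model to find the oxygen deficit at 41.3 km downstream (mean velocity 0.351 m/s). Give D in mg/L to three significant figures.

D ≈ 6.85 mg/L

Travel time t = x/v = 41.3 km / (0.351 m/s) = 41300 m / 0.351 m/s = 117700 s = 1.362 d.
k_d L₀/(k_a−k_d) = 0.401×23.9/(0.801−0.401) = 9.584/0.4000 = 23.96 mg/L.
e^(−k_d t) = e^(−0.401×1.362) = 0.5792; e^(−k_a t) = e^(−0.801×1.362) = 0.3359.
D = 23.96 × (0.5792 − 0.3359) + 3.03 × 0.3359 = 5.829 + 1.018 = 6.847 mg/L.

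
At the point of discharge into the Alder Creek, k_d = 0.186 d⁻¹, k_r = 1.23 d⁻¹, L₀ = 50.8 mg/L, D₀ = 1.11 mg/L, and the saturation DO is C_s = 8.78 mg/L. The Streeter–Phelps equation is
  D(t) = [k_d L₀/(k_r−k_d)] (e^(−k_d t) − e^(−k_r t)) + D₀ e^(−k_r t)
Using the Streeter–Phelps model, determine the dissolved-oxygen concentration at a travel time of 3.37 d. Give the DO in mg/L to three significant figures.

k_d L₀/(k_r−k_d) = 0.186×50.8/(1.23−0.186) = 9.449/1.044 = 9.051 mg/L.
e^(−k_d t) = e^(−0.186×3.370) = 0.5343; e^(−k_r t) = e^(−1.23×3.370) = 0.01584.
D = 9.051 × (0.5343 − 0.01584) + 1.11 × 0.01584 = 4.692 + 0.01758 = 4.710 mg/L.
DO = C_s − D = 8.78 − 4.710 = 4.070 mg/L.

DO ≈ 4.07 mg/L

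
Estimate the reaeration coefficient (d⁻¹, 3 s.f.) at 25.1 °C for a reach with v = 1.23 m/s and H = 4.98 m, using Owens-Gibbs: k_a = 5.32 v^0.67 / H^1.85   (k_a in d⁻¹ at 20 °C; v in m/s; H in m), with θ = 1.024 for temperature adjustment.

k_a ≈ 0.354 d⁻¹

k_a(20) = 5.32 × 1.23^0.67 / 4.98^1.85 = 5.32 × 1.149 / 19.49 = 0.3135 d⁻¹.
k_a(25.1) = 0.3135 × 1.024^(25.1−20) = 0.3135 × 1.129 = 0.3538 d⁻¹.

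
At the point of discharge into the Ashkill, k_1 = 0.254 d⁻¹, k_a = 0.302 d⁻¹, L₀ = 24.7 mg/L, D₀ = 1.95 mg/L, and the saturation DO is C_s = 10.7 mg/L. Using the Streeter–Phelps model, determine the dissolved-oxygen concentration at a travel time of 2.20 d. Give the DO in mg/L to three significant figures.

k_1 L₀/(k_a−k_1) = 0.254×24.7/(0.302−0.254) = 6.274/0.04800 = 130.7 mg/L.
e^(−k_1 t) = e^(−0.254×2.200) = 0.5719; e^(−k_a t) = e^(−0.302×2.200) = 0.5146.
D = 130.7 × (0.5719 − 0.5146) + 1.95 × 0.5146 = 7.491 + 1.003 = 8.494 mg/L.
DO = C_s − D = 10.7 − 8.494 = 2.206 mg/L.

DO ≈ 2.21 mg/L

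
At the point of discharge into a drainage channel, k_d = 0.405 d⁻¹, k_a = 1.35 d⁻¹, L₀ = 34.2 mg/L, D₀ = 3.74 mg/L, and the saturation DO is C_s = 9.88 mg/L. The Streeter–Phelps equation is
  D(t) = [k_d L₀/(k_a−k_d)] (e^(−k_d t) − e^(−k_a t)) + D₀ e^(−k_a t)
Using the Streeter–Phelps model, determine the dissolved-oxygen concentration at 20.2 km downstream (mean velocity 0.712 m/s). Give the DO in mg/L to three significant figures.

Travel time t = x/v = 20.2 km / (0.712 m/s) = 20200 m / 0.712 m/s = 28370 s = 0.3284 d.
k_d L₀/(k_a−k_d) = 0.405×34.2/(1.35−0.405) = 13.85/0.9450 = 14.66 mg/L.
e^(−k_d t) = e^(−0.405×0.3284) = 0.8755; e^(−k_a t) = e^(−1.35×0.3284) = 0.6419.
D = 14.66 × (0.8755 − 0.6419) + 3.74 × 0.6419 = 3.423 + 2.401 = 5.824 mg/L.
DO = C_s − D = 9.88 − 5.824 = 4.056 mg/L.

DO ≈ 4.06 mg/L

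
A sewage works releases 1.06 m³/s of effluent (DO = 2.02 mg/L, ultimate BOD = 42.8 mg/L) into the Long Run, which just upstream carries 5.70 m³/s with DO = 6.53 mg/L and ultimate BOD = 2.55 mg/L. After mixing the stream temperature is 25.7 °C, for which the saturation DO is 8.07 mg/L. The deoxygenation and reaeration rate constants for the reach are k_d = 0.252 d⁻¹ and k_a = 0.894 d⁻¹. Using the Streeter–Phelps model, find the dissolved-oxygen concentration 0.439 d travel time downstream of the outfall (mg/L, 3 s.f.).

Mixed DO = (5.70×6.53 + 1.06×2.02)/(5.70+1.06) = 39.36/6.760 = 5.823 mg/L.
Mixed L₀ = (5.70×2.55 + 1.06×42.8)/(6.760) = 59.90/6.760 = 8.861 mg/L.
Initial deficit D₀ = C_s − DO₀ = 8.07 − 5.823 = 2.247 mg/L.
D(0.439) = [0.252×8.861/(0.894−0.252)](e^(−0.252×0.439) − e^(−0.894×0.439)) + 2.247 e^(−0.894×0.439)
= 3.478 × (0.8953 − 0.6754) + 2.247 × 0.6754 = 2.283 mg/L.
DO = 8.07 − 2.283 = 5.787 mg/L.

DO ≈ 5.79 mg/L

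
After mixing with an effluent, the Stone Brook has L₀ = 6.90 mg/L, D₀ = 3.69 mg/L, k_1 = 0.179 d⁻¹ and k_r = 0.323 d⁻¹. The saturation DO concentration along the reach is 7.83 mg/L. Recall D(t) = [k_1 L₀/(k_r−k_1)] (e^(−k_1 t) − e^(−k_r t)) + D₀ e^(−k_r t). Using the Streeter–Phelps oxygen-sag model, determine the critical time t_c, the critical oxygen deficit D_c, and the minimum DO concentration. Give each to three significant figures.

With k_r/k_1 = 1.804 and 1 − D₀(k_r−k_1)/(k_1 L₀) = 0.5698,
t_c = ln(1.804 × 0.5698) / (0.323 − 0.179) = ln(1.028) / 0.1440 = 0.02777/0.1440 = 0.1928 d.
L(t_c) = L₀ e^(−k_1 t_c) = 6.90 × 0.9661 = 6.666 mg/L, and at the critical point k_r D_c = k_1 L, so D_c = (0.179/0.323) × 6.666 = 3.694 mg/L.
Minimum DO = C_s − D_c = 7.83 − 3.694 = 4.136 mg/L.

t_c ≈ 0.193 d; D_c ≈ 3.69 mg/L; min DO ≈ 4.14 mg/L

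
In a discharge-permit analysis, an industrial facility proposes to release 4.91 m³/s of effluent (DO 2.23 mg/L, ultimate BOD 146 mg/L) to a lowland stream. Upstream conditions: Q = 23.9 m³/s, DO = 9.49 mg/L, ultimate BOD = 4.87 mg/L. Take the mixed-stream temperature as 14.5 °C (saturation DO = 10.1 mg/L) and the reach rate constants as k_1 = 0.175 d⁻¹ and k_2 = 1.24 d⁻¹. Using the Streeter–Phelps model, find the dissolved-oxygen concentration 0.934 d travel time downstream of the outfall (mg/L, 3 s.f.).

DO ≈ 6.98 mg/L

Mixed DO = (23.9×9.49 + 4.91×2.23)/(23.9+4.91) = 237.8/28.81 = 8.253 mg/L.
Mixed L₀ = (23.9×4.87 + 4.91×146)/(28.81) = 833.3/28.81 = 28.92 mg/L.
Initial deficit D₀ = C_s − DO₀ = 10.1 − 8.253 = 1.847 mg/L.
D(0.934) = [0.175×28.92/(1.24−0.175)](e^(−0.175×0.934) − e^(−1.24×0.934)) + 1.847 e^(−1.24×0.934)
= 4.752 × (0.8492 − 0.3141) + 1.847 × 0.3141 = 3.123 mg/L.
DO = 10.1 − 3.123 = 6.977 mg/L.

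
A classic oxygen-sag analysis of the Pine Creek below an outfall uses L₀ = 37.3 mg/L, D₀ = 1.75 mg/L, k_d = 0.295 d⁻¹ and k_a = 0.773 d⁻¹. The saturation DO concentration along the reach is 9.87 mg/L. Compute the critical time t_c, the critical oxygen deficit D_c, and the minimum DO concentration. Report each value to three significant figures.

At the critical point dD/dt = 0, so k_d L₀ e^(−k_d t) = k_a D. Substituting D(t) from the Streeter–Phelps equation and solving for t gives
t_c = ln[(k_a/k_d)(1 − D₀(k_a−k_d)/(k_d L₀))] / (k_a−k_d).
Here k_a−k_d = 0.4780 d⁻¹ and 1 − D₀(k_a−k_d)/(k_d L₀) = 1 − 1.75×0.4780/(0.295×37.3) = 0.9240, so
t_c = ln(2.620 × 0.9240) / 0.4780 = 0.8842 / 0.4780 = 1.850 d.
L(t_c) = L₀ e^(−k_d t_c) = 37.3 × 0.5794 = 21.61 mg/L, and at the critical point k_a D_c = k_d L, so D_c = (0.295/0.773) × 21.61 = 8.248 mg/L.
Minimum DO = C_s − D_c = 9.87 − 8.248 = 1.622 mg/L.

t_c ≈ 1.85 d; D_c ≈ 8.25 mg/L; min DO ≈ 1.62 mg/L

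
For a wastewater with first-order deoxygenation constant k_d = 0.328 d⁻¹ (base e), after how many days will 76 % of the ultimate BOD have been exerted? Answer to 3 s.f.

t ≈ 4.35 d

y/L₀ = 1 − e^(−k_d t) = 0.76 ⇒ e^(−k_d t) = 0.240
t = −ln(0.240) / 0.328 = 1.427 / 0.328 = 4.351 d.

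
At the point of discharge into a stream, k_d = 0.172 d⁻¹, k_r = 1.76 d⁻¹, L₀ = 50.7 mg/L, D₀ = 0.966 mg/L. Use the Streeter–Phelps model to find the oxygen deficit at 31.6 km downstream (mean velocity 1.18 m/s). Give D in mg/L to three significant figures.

D ≈ 2.58 mg/L

Travel time t = x/v = 31.6 km / (1.18 m/s) = 31600 m / 1.18 m/s = 26780 s = 0.3099 d.
k_d L₀/(k_r−k_d) = 0.172×50.7/(1.76−0.172) = 8.720/1.588 = 5.491 mg/L.
e^(−k_d t) = e^(−0.172×0.3099) = 0.9481; e^(−k_r t) = e^(−1.76×0.3099) = 0.5795.
D = 5.491 × (0.9481 − 0.5795) + 0.966 × 0.5795 = 2.024 + 0.5598 = 2.584 mg/L.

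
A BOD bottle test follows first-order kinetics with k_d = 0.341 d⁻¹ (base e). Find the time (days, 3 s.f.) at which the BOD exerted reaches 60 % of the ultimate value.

y/L₀ = 1 − e^(−k_d t) = 0.60 ⇒ e^(−k_d t) = 0.400
t = −ln(0.400) / 0.341 = 0.9163 / 0.341 = 2.687 d.

t ≈ 2.69 d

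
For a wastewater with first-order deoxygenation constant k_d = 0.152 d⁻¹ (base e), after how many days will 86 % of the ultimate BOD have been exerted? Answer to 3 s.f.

t ≈ 12.9 d

y/L₀ = 1 − e^(−k_d t) = 0.86 ⇒ e^(−k_d t) = 0.140
t = −ln(0.140) / 0.152 = 1.966 / 0.152 = 12.93 d.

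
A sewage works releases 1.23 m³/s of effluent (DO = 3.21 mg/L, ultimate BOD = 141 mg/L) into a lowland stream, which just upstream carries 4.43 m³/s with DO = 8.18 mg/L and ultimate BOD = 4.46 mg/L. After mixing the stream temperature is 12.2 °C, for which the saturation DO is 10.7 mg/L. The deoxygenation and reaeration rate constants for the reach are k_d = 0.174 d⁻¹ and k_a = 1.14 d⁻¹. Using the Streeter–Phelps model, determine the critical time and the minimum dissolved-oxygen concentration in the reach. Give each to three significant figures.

Mixed DO = (4.43×8.18 + 1.23×3.21)/(4.43+1.23) = 40.19/5.660 = 7.100 mg/L.
Mixed L₀ = (4.43×4.46 + 1.23×141)/(5.660) = 193.2/5.660 = 34.13 mg/L.
Initial deficit D₀ = C_s − DO₀ = 10.7 − 7.100 = 3.600 mg/L.
t_c = (1/0.9660) ln[(1.14/0.174)(1 − 3.600×0.9660/(0.174×34.13))] = 1.035 × ln(2.715) = 1.034 d.
D_c = (0.174/1.14) × 34.13 × e^(−0.174×1.034) = 0.1526 × 34.13 × 0.8353 = 4.352 mg/L.
Minimum DO = 10.7 − 4.352 = 6.348 mg/L.

t_c ≈ 1.03 d; minimum DO ≈ 6.35 mg/L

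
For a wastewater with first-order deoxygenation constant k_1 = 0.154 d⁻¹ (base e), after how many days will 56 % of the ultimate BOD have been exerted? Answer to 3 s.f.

t ≈ 5.33 d

y/L₀ = 1 − e^(−k_1 t) = 0.56 ⇒ e^(−k_1 t) = 0.440
t = −ln(0.440) / 0.154 = 0.8210 / 0.154 = 5.331 d.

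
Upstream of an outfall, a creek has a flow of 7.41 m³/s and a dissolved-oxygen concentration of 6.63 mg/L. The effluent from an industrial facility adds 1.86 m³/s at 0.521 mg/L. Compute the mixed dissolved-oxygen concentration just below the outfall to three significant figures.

Flow-weighted mixing: C = (Q_r C_r + Q_w C_w)/(Q_r + Q_w)
= (7.41×6.63 + 1.86×0.521)/(7.41 + 1.86) = 50.10/9.270 = 5.404 mg/L.

5.40 mg/L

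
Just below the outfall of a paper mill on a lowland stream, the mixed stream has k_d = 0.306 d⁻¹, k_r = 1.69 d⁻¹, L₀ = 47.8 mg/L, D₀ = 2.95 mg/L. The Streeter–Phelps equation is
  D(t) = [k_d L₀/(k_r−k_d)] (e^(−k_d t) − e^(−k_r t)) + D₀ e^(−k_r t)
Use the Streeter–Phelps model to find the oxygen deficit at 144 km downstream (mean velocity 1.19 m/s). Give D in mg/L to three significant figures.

D ≈ 6.17 mg/L

Travel time t = x/v = 144 km / (1.19 m/s) = 144000 m / 1.19 m/s = 121000 s = 1.401 d.
k_d L₀/(k_r−k_d) = 0.306×47.8/(1.69−0.306) = 14.63/1.384 = 10.57 mg/L.
e^(−k_d t) = e^(−0.306×1.401) = 0.6514; e^(−k_r t) = e^(−1.69×1.401) = 0.09377.
D = 10.57 × (0.6514 − 0.09377) + 2.95 × 0.09377 = 5.894 + 0.2766 = 6.170 mg/L.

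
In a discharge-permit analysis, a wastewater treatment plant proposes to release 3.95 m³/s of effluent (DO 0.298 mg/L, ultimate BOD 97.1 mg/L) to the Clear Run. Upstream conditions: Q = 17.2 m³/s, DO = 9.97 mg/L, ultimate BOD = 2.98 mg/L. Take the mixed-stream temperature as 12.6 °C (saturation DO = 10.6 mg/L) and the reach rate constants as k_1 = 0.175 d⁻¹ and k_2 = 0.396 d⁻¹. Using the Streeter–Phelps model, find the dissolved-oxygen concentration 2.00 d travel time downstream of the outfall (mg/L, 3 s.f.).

DO ≈ 5.40 mg/L

Mixed DO = (17.2×9.97 + 3.95×0.298)/(17.2+3.95) = 172.7/21.15 = 8.164 mg/L.
Mixed L₀ = (17.2×2.98 + 3.95×97.1)/(21.15) = 434.8/21.15 = 20.56 mg/L.
Initial deficit D₀ = C_s − DO₀ = 10.6 − 8.164 = 2.436 mg/L.
D(2.00) = [0.175×20.56/(0.396−0.175)](e^(−0.175×2.00) − e^(−0.396×2.00)) + 2.436 e^(−0.396×2.00)
= 16.28 × (0.7047 − 0.4529) + 2.436 × 0.4529 = 5.202 mg/L.
DO = 10.6 − 5.202 = 5.398 mg/L.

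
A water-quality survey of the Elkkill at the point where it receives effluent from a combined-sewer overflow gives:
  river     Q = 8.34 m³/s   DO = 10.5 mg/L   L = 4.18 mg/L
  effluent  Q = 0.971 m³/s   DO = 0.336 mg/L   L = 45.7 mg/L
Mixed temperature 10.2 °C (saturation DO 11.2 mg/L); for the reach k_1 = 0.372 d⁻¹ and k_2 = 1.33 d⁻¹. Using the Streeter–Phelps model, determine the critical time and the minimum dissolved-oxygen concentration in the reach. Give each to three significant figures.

Mixed DO = (8.34×10.5 + 0.971×0.336)/(8.34+0.971) = 87.90/9.311 = 9.440 mg/L.
Mixed L₀ = (8.34×4.18 + 0.971×45.7)/(9.311) = 79.24/9.311 = 8.510 mg/L.
Initial deficit D₀ = C_s − DO₀ = 11.2 − 9.440 = 1.760 mg/L.
t_c = (1/0.9580) ln[(1.33/0.372)(1 − 1.760×0.9580/(0.372×8.510))] = 1.044 × ln(1.671) = 0.5360 d.
D_c = (0.372/1.33) × 8.510 × e^(−0.372×0.5360) = 0.2797 × 8.510 × 0.8192 = 1.950 mg/L.
Minimum DO = 11.2 − 1.950 = 9.250 mg/L.

t_c ≈ 0.536 d; minimum DO ≈ 9.25 mg/L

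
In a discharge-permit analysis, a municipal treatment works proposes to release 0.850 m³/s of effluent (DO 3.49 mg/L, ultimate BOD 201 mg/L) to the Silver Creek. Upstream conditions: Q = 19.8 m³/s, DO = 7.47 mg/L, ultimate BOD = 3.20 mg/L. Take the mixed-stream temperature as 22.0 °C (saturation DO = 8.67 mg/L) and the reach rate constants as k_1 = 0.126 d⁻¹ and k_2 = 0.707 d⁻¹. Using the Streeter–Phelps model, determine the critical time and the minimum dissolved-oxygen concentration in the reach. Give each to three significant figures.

t_c ≈ 1.58 d; minimum DO ≈ 7.01 mg/L

Mixed DO = (19.8×7.47 + 0.850×3.49)/(19.8+0.850) = 150.9/20.65 = 7.306 mg/L.
Mixed L₀ = (19.8×3.20 + 0.850×201)/(20.65) = 234.2/20.65 = 11.34 mg/L.
Initial deficit D₀ = C_s − DO₀ = 8.67 − 7.306 = 1.364 mg/L.
t_c = (1/0.5810) ln[(0.707/0.126)(1 − 1.364×0.5810/(0.126×11.34))] = 1.721 × ln(2.500) = 1.577 d.
D_c = (0.126/0.707) × 11.34 × e^(−0.126×1.577) = 0.1782 × 11.34 × 0.8198 = 1.657 mg/L.
Minimum DO = 8.67 − 1.657 = 7.013 mg/L.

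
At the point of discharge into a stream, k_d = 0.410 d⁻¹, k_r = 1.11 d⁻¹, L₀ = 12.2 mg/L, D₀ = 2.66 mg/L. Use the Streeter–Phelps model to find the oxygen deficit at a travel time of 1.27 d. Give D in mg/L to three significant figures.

k_d L₀/(k_r−k_d) = 0.410×12.2/(1.11−0.410) = 5.002/0.7000 = 7.146 mg/L.
e^(−k_d t) = e^(−0.410×1.270) = 0.5941; e^(−k_r t) = e^(−1.11×1.270) = 0.2442.
D = 7.146 × (0.5941 − 0.2442) + 2.66 × 0.2442 = 2.500 + 0.6496 = 3.150 mg/L.

D ≈ 3.15 mg/L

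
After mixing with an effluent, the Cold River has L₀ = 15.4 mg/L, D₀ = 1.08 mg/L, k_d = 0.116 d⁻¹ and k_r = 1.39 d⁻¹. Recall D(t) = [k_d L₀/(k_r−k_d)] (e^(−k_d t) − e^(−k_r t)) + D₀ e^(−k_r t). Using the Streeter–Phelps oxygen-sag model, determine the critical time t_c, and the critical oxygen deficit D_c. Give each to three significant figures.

With k_r/k_d = 11.98 and 1 − D₀(k_r−k_d)/(k_d L₀) = 0.2298,
t_c = ln(11.98 × 0.2298) / (1.39 − 0.116) = ln(2.753) / 1.274 = 1.013/1.274 = 0.7950 d.
L(t_c) = L₀ e^(−k_d t_c) = 15.4 × 0.9119 = 14.04 mg/L, and at the critical point k_r D_c = k_d L, so D_c = (0.116/1.39) × 14.04 = 1.172 mg/L.

t_c ≈ 0.795 d; D_c ≈ 1.17 mg/L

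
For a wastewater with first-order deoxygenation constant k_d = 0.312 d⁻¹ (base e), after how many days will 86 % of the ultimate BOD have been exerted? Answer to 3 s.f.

t ≈ 6.30 d

y/L₀ = 1 − e^(−k_d t) = 0.86 ⇒ e^(−k_d t) = 0.140
t = −ln(0.140) / 0.312 = 1.966 / 0.312 = 6.302 d.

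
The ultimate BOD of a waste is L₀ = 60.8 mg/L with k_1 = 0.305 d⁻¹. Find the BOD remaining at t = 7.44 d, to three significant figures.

L_t = L₀ e^(−k_1 t) = 60.8 × e^(−0.305×7.44) = 60.8 × 0.1034 = 6.286 mg/L.

L ≈ 6.29 mg/L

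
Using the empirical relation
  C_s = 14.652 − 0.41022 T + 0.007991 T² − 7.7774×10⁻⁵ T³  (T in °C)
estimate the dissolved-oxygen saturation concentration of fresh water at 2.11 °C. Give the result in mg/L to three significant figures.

C_s = 14.652 − 0.41022×2.11 + 0.007991×2.11² − 7.7774×10⁻⁵×2.11³ = 13.82 mg/L.

C_s ≈ 13.8 mg/L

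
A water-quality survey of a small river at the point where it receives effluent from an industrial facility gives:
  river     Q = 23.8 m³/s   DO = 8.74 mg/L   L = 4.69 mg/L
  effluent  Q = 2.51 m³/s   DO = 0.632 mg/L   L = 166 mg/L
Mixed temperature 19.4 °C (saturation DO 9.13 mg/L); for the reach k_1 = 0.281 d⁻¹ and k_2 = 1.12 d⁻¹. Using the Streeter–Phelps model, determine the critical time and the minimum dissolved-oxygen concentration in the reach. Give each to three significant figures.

Mixed DO = (23.8×8.74 + 2.51×0.632)/(23.8+2.51) = 209.6/26.31 = 7.966 mg/L.
Mixed L₀ = (23.8×4.69 + 2.51×166)/(26.31) = 528.3/26.31 = 20.08 mg/L.
Initial deficit D₀ = C_s − DO₀ = 9.13 − 7.966 = 1.164 mg/L.
t_c = (1/0.8390) ln[(1.12/0.281)(1 − 1.164×0.8390/(0.281×20.08))] = 1.192 × ln(3.296) = 1.422 d.
D_c = (0.281/1.12) × 20.08 × e^(−0.281×1.422) = 0.2509 × 20.08 × 0.6707 = 3.379 mg/L.
Minimum DO = 9.13 − 3.379 = 5.751 mg/L.

t_c ≈ 1.42 d; minimum DO ≈ 5.75 mg/L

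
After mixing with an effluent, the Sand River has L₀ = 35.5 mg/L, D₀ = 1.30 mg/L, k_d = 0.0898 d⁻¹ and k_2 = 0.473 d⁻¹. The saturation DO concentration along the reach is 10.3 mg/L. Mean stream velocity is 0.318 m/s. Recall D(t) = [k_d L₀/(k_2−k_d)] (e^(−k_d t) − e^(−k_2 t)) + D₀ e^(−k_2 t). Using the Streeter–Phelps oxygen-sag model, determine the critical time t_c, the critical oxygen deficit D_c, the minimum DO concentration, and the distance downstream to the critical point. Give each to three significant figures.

With k_2/k_d = 5.267 and 1 − D₀(k_2−k_d)/(k_d L₀) = 0.8437,
t_c = ln(5.267 × 0.8437) / (0.473 − 0.0898) = ln(4.444) / 0.3832 = 1.492/0.3832 = 3.892 d.
D_c = (k_d/k_2) L₀ e^(−k_d t_c) = (0.0898/0.473) × 35.5 × e^(−0.0898×3.892) = 0.1899 × 35.5 × 0.7050 = 4.752 mg/L.
Minimum DO = C_s − D_c = 10.3 − 4.752 = 5.548 mg/L.
x_c = v t_c = 0.318 m/s × 3.892 d × 86400 s/d = 106900 m ≈ 107 km.

t_c ≈ 3.89 d; D_c ≈ 4.75 mg/L; min DO ≈ 5.55 mg/L; x_c ≈ 107 km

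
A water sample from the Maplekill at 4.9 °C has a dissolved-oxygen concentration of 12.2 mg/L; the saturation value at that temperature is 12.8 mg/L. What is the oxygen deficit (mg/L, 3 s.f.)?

D = C_s − C = 12.8 − 12.2 = 0.600 mg/L.

D ≈ 0.600 mg/L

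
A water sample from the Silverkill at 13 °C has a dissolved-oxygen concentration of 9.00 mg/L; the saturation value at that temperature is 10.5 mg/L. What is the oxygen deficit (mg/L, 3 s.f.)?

D ≈ 1.50 mg/L

D = C_s − C = 10.5 − 9.00 = 1.50 mg/L.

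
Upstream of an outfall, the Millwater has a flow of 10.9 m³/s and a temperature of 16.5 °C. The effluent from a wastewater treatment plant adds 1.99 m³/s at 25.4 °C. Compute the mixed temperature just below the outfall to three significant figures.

Flow-weighted mixing: C = (Q_r C_r + Q_w C_w)/(Q_r + Q_w)
= (10.9×16.5 + 1.99×25.4)/(10.9 + 1.99) = 230.4/12.89 = 17.87 °C.

17.9 °C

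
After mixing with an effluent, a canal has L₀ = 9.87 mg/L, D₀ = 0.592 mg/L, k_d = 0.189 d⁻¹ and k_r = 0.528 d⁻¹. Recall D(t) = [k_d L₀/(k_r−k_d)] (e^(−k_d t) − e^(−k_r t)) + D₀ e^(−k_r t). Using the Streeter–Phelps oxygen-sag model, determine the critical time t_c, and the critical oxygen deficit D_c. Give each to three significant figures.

t_c ≈ 2.69 d; D_c ≈ 2.12 mg/L

At the critical point dD/dt = 0, so k_d L₀ e^(−k_d t) = k_r D. Substituting D(t) from the Streeter–Phelps equation and solving for t gives
t_c = ln[(k_r/k_d)(1 − D₀(k_r−k_d)/(k_d L₀))] / (k_r−k_d).
Here k_r−k_d = 0.3390 d⁻¹ and 1 − D₀(k_r−k_d)/(k_d L₀) = 1 − 0.592×0.3390/(0.189×9.87) = 0.8924, so
t_c = ln(2.794 × 0.8924) / 0.3390 = 0.9135 / 0.3390 = 2.695 d.
L(t_c) = L₀ e^(−k_d t_c) = 9.87 × 0.6009 = 5.931 mg/L, and at the critical point k_r D_c = k_d L, so D_c = (0.189/0.528) × 5.931 = 2.123 mg/L.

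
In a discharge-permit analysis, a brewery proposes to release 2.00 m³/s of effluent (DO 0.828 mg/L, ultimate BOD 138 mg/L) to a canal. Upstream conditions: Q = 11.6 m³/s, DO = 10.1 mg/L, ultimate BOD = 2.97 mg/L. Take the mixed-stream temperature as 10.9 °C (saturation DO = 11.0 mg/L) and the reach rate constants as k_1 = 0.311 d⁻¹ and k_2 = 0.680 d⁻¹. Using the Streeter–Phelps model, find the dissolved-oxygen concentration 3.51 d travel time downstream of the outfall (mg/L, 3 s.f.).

Mixed DO = (11.6×10.1 + 2.00×0.828)/(11.6+2.00) = 118.8/13.60 = 8.736 mg/L.
Mixed L₀ = (11.6×2.97 + 2.00×138)/(13.60) = 310.5/13.60 = 22.83 mg/L.
Initial deficit D₀ = C_s − DO₀ = 11.0 − 8.736 = 2.264 mg/L.
D(3.51) = [0.311×22.83/(0.680−0.311)](e^(−0.311×3.51) − e^(−0.680×3.51)) + 2.264 e^(−0.680×3.51)
= 19.24 × (0.3357 − 0.09192) + 2.264 × 0.09192 = 4.898 mg/L.
DO = 11.0 − 4.898 = 6.102 mg/L.

DO ≈ 6.10 mg/L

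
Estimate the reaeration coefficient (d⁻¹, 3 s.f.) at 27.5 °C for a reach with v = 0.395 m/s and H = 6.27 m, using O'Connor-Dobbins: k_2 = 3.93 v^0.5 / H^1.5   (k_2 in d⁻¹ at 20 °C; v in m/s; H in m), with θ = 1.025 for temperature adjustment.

k_2(20) = 3.93 × 0.395^0.5 / 6.27^1.5 = 3.93 × 0.6285 / 15.70 = 0.1573 d⁻¹.
k_2(27.5) = 0.1573 × 1.025^(27.5−20) = 0.1573 × 1.203 = 0.1893 d⁻¹.

k_2 ≈ 0.189 d⁻¹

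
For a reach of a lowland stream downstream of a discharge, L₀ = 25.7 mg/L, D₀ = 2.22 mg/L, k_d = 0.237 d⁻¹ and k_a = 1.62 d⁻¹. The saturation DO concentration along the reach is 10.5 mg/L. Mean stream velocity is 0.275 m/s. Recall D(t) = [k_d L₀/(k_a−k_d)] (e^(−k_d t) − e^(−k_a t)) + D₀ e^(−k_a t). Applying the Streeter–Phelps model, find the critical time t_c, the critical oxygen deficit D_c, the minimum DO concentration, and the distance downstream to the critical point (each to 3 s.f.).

With k_a/k_d = 6.835 and 1 − D₀(k_a−k_d)/(k_d L₀) = 0.4959,
t_c = ln(6.835 × 0.4959) / (1.62 − 0.237) = ln(3.390) / 1.383 = 1.221/1.383 = 0.8827 d.
D_c = (k_d/k_a) L₀ e^(−k_d t_c) = (0.237/1.62) × 25.7 × e^(−0.237×0.8827) = 0.1463 × 25.7 × 0.8112 = 3.050 mg/L.
Minimum DO = C_s − D_c = 10.5 − 3.050 = 7.450 mg/L.
x_c = v t_c = 0.275 m/s × 0.8827 d × 86400 s/d = 20970 m ≈ 21.0 km.

t_c ≈ 0.883 d; D_c ≈ 3.05 mg/L; min DO ≈ 7.45 mg/L; x_c ≈ 21.0 km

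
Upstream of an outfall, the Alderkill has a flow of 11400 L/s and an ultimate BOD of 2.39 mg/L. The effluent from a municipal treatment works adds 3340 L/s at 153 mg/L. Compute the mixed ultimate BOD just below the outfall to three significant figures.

Flow-weighted mixing: C = (Q_r C_r + Q_w C_w)/(Q_r + Q_w)
= (11400×2.39 + 3340×153)/(11400 + 3340) = 538300/14740 = 36.52 mg/L.

36.5 mg/L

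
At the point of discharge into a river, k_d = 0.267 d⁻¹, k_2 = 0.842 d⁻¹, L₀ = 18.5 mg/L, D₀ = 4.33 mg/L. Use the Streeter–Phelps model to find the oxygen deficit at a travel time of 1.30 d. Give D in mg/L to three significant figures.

D ≈ 4.65 mg/L

k_d L₀/(k_2−k_d) = 0.267×18.5/(0.842−0.267) = 4.940/0.5750 = 8.590 mg/L.
e^(−k_d t) = e^(−0.267×1.300) = 0.7067; e^(−k_2 t) = e^(−0.842×1.300) = 0.3347.
D = 8.590 × (0.7067 − 0.3347) + 4.33 × 0.3347 = 3.196 + 1.449 = 4.645 mg/L.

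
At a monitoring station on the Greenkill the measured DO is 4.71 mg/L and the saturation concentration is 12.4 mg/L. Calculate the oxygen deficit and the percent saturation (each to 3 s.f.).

D ≈ 7.69 mg/L; 38.0 % saturation

D = C_s − C = 12.4 − 4.71 = 7.69 mg/L.
% saturation = 4.71/12.4 × 100 = 38.0 %.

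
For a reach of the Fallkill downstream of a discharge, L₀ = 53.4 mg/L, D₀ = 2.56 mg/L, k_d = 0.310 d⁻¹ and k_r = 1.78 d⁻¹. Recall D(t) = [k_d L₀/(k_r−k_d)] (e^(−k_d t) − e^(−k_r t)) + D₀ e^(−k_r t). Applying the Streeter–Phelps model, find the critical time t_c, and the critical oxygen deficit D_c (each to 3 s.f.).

t_c ≈ 1.01 d; D_c ≈ 6.79 mg/L

With k_r/k_d = 5.742 and 1 − D₀(k_r−k_d)/(k_d L₀) = 0.7727,
t_c = ln(5.742 × 0.7727) / (1.78 − 0.310) = ln(4.437) / 1.470 = 1.490/1.470 = 1.014 d.
D_c = (k_d/k_r) L₀ e^(−k_d t_c) = (0.310/1.78) × 53.4 × e^(−0.310×1.014) = 0.1742 × 53.4 × 0.7304 = 6.792 mg/L.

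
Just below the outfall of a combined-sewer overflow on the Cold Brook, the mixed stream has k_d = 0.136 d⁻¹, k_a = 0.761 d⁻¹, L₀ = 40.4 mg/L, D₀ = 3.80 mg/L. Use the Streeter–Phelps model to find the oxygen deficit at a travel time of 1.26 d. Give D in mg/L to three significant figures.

D ≈ 5.49 mg/L

k_d L₀/(k_a−k_d) = 0.136×40.4/(0.761−0.136) = 5.494/0.6250 = 8.791 mg/L.
e^(−k_d t) = e^(−0.136×1.260) = 0.8425; e^(−k_a t) = e^(−0.761×1.260) = 0.3833.
D = 8.791 × (0.8425 − 0.3833) + 3.80 × 0.3833 = 4.037 + 1.457 = 5.493 mg/L.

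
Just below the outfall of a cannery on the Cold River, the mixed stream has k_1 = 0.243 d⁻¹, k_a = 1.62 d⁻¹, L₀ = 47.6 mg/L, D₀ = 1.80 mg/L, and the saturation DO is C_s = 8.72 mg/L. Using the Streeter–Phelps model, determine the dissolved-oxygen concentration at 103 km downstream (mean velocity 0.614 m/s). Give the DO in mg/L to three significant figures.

Travel time t = x/v = 103 km / (0.614 m/s) = 103000 m / 0.614 m/s = 167800 s = 1.942 d.
k_1 L₀/(k_a−k_1) = 0.243×47.6/(1.62−0.243) = 11.57/1.377 = 8.400 mg/L.
e^(−k_1 t) = e^(−0.243×1.942) = 0.6239; e^(−k_a t) = e^(−1.62×1.942) = 0.04305.
D = 8.400 × (0.6239 − 0.04305) + 1.80 × 0.04305 = 4.879 + 0.07749 = 4.956 mg/L.
DO = C_s − D = 8.72 − 4.956 = 3.764 mg/L.

DO ≈ 3.76 mg/L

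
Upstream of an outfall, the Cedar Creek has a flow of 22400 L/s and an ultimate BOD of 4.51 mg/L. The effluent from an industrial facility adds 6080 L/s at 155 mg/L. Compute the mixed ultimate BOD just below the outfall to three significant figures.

Flow-weighted mixing: C = (Q_r C_r + Q_w C_w)/(Q_r + Q_w)
= (22400×4.51 + 6080×155)/(22400 + 6080) = 1.043×10^6/28480 = 36.64 mg/L.

36.6 mg/L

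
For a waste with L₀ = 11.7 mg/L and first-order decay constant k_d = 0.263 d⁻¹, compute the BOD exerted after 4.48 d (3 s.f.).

y ≈ 8.10 mg/L

y_t = L₀(1 − e^(−k_d t)) = 11.7 × (1 − e^(−0.263×4.48))
= 11.7 × (1 − 0.3078) = 11.7 × 0.6922 = 8.099 mg/L.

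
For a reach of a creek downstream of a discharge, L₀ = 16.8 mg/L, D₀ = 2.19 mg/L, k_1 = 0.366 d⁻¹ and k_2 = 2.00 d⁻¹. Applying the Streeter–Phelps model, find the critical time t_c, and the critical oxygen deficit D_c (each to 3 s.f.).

t_c ≈ 0.506 d; D_c ≈ 2.56 mg/L

t_c = [1/(k_2−k_1)] ln[(k_2/k_1)(1 − D₀(k_2−k_1)/(k_1 L₀))]
= [1/(2.00−0.366)] ln[(2.00/0.366)(1 − 2.19×1.634/(0.366×16.8))]
= (1/1.634) ln[5.464 × 0.4180] = 0.6120 × ln(2.284) = 0.6120 × 0.8261 = 0.5055 d.
L(t_c) = L₀ e^(−k_1 t_c) = 16.8 × 0.8311 = 13.96 mg/L, and at the critical point k_2 D_c = k_1 L, so D_c = (0.366/2.00) × 13.96 = 2.555 mg/L.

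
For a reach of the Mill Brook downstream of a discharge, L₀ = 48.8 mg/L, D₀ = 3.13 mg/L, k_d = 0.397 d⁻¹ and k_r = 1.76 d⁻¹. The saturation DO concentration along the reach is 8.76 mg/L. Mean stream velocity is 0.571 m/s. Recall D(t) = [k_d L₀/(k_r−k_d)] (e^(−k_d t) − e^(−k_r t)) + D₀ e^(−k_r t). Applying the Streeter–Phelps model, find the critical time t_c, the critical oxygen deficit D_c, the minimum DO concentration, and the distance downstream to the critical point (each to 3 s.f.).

t_c = [1/(k_r−k_d)] ln[(k_r/k_d)(1 − D₀(k_r−k_d)/(k_d L₀))]
= [1/(1.76−0.397)] ln[(1.76/0.397)(1 − 3.13×1.363/(0.397×48.8))]
= (1/1.363) ln[4.433 × 0.7798] = 0.7337 × ln(3.457) = 0.7337 × 1.240 = 0.9101 d.
L(t_c) = L₀ e^(−k_d t_c) = 48.8 × 0.6968 = 34.00 mg/L, and at the critical point k_r D_c = k_d L, so D_c = (0.397/1.76) × 34.00 = 7.670 mg/L.
Minimum DO = C_s − D_c = 8.76 − 7.670 = 1.090 mg/L.
x_c = v t_c = 0.571 m/s × 0.9101 d × 86400 s/d = 44900 m ≈ 44.9 km.

t_c ≈ 0.910 d; D_c ≈ 7.67 mg/L; min DO ≈ 1.09 mg/L; x_c ≈ 44.9 km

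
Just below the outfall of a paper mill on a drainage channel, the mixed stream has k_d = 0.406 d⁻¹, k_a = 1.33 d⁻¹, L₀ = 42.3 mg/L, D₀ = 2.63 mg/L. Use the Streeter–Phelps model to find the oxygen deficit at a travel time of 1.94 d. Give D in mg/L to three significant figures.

k_d L₀/(k_a−k_d) = 0.406×42.3/(1.33−0.406) = 17.17/0.9240 = 18.59 mg/L.
e^(−k_d t) = e^(−0.406×1.940) = 0.4549; e^(−k_a t) = e^(−1.33×1.940) = 0.07576.
D = 18.59 × (0.4549 − 0.07576) + 2.63 × 0.07576 = 7.047 + 0.1992 = 7.246 mg/L.

D ≈ 7.25 mg/L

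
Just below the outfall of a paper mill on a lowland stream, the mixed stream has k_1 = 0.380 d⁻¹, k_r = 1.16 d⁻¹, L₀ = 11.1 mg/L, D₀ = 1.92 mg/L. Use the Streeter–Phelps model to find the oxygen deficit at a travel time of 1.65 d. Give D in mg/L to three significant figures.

D ≈ 2.37 mg/L

k_1 L₀/(k_r−k_1) = 0.380×11.1/(1.16−0.380) = 4.218/0.7800 = 5.408 mg/L.
e^(−k_1 t) = e^(−0.380×1.650) = 0.5342; e^(−k_r t) = e^(−1.16×1.650) = 0.1475.
D = 5.408 × (0.5342 − 0.1475) + 1.92 × 0.1475 = 2.091 + 0.2832 = 2.374 mg/L.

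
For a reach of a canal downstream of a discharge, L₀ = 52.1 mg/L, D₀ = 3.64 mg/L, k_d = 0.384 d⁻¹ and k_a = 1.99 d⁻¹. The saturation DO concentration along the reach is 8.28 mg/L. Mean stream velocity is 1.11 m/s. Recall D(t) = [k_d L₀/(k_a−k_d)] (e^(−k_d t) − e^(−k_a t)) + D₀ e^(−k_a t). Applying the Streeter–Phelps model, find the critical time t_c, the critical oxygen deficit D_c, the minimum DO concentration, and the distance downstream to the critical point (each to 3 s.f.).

t_c ≈ 0.809 d; D_c ≈ 7.37 mg/L; min DO ≈ 0.912 mg/L; x_c ≈ 77.6 km

With k_a/k_d = 5.182 and 1 − D₀(k_a−k_d)/(k_d L₀) = 0.7078,
t_c = ln(5.182 × 0.7078) / (1.99 − 0.384) = ln(3.668) / 1.606 = 1.300/1.606 = 0.8093 d.
D_c = (k_d/k_a) L₀ e^(−k_d t_c) = (0.384/1.99) × 52.1 × e^(−0.384×0.8093) = 0.1930 × 52.1 × 0.7329 = 7.368 mg/L.
Minimum DO = C_s − D_c = 8.28 − 7.368 = 0.9119 mg/L.
x_c = v t_c = 1.11 m/s × 0.8093 d × 86400 s/d = 77610 m ≈ 77.6 km.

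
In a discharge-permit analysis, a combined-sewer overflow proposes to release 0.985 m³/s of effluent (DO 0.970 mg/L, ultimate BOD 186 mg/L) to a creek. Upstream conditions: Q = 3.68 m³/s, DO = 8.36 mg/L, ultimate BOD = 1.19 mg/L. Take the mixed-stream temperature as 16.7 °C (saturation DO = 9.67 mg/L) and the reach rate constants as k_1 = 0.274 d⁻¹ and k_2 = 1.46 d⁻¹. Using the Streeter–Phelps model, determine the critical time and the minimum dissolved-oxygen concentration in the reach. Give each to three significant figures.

Mixed DO = (3.68×8.36 + 0.985×0.970)/(3.68+0.985) = 31.72/4.665 = 6.800 mg/L.
Mixed L₀ = (3.68×1.19 + 0.985×186)/(4.665) = 187.6/4.665 = 40.21 mg/L.
Initial deficit D₀ = C_s − DO₀ = 9.67 − 6.800 = 2.870 mg/L.
t_c = (1/1.186) ln[(1.46/0.274)(1 − 2.870×1.186/(0.274×40.21))] = 0.8432 × ln(3.682) = 1.099 d.
D_c = (0.274/1.46) × 40.21 × e^(−0.274×1.099) = 0.1877 × 40.21 × 0.7400 = 5.584 mg/L.
Minimum DO = 9.67 − 5.584 = 4.086 mg/L.

t_c ≈ 1.10 d; minimum DO ≈ 4.09 mg/L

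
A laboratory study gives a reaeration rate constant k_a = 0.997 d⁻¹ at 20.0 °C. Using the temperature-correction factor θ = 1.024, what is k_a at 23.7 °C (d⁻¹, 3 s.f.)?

k_a(T₂) = k_a(T₁) · θ^(T₂−T₁) = 0.997 × 1.024^(23.7−20.0)
= 0.997 × 1.024^3.70 = 0.997 × 1.092 = 1.088 d⁻¹.

k_a ≈ 1.09 d⁻¹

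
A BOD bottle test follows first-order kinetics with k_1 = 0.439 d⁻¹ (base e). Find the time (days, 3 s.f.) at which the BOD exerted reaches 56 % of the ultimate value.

t ≈ 1.87 d

y/L₀ = 1 − e^(−k_1 t) = 0.56 ⇒ e^(−k_1 t) = 0.440
t = −ln(0.440) / 0.439 = 0.8210 / 0.439 = 1.870 d.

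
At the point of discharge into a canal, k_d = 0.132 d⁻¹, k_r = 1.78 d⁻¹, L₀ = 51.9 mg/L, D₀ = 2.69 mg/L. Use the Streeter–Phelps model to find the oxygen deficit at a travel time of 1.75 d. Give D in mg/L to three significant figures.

D ≈ 3.23 mg/L

k_d L₀/(k_r−k_d) = 0.132×51.9/(1.78−0.132) = 6.851/1.648 = 4.157 mg/L.
e^(−k_d t) = e^(−0.132×1.750) = 0.7937; e^(−k_r t) = e^(−1.78×1.750) = 0.04438.
D = 4.157 × (0.7937 − 0.04438) + 2.69 × 0.04438 = 3.115 + 0.1194 = 3.235 mg/L.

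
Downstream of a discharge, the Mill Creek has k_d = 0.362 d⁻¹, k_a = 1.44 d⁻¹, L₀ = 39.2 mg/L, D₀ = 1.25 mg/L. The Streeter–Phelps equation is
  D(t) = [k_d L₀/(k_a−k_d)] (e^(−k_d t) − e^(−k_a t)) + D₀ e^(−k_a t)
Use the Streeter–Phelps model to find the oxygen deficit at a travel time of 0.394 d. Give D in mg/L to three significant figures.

k_d L₀/(k_a−k_d) = 0.362×39.2/(1.44−0.362) = 14.19/1.078 = 13.16 mg/L.
e^(−k_d t) = e^(−0.362×0.3940) = 0.8671; e^(−k_a t) = e^(−1.44×0.3940) = 0.5670.
D = 13.16 × (0.8671 − 0.5670) + 1.25 × 0.5670 = 3.950 + 0.7088 = 4.659 mg/L.

D ≈ 4.66 mg/L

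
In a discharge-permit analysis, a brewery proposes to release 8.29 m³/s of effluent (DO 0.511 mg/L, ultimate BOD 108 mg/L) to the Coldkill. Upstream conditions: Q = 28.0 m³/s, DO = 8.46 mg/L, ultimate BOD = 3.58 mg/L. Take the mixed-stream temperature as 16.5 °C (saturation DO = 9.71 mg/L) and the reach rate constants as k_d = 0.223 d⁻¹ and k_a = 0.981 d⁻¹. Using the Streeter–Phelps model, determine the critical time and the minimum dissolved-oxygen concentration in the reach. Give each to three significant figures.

Mixed DO = (28.0×8.46 + 8.29×0.511)/(28.0+8.29) = 241.1/36.29 = 6.644 mg/L.
Mixed L₀ = (28.0×3.58 + 8.29×108)/(36.29) = 995.6/36.29 = 27.43 mg/L.
Initial deficit D₀ = C_s − DO₀ = 9.71 − 6.644 = 3.066 mg/L.
t_c = (1/0.7580) ln[(0.981/0.223)(1 − 3.066×0.7580/(0.223×27.43))] = 1.319 × ln(2.728) = 1.324 d.
D_c = (0.223/0.981) × 27.43 × e^(−0.223×1.324) = 0.2273 × 27.43 × 0.7443 = 4.642 mg/L.
Minimum DO = 9.71 − 4.642 = 5.068 mg/L.

t_c ≈ 1.32 d; minimum DO ≈ 5.07 mg/L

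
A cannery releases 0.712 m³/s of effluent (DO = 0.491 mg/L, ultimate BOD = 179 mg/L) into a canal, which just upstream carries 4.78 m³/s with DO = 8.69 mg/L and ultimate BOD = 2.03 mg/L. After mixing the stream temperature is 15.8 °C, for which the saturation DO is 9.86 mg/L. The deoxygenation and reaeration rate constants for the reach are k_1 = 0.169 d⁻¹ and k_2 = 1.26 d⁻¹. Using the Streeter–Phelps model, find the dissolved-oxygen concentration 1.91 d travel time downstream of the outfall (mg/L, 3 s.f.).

DO ≈ 7.21 mg/L

Mixed DO = (4.78×8.69 + 0.712×0.491)/(4.78+0.712) = 41.89/5.492 = 7.627 mg/L.
Mixed L₀ = (4.78×2.03 + 0.712×179)/(5.492) = 137.2/5.492 = 24.97 mg/L.
Initial deficit D₀ = C_s − DO₀ = 9.86 − 7.627 = 2.233 mg/L.
D(1.91) = [0.169×24.97/(1.26−0.169)](e^(−0.169×1.91) − e^(−1.26×1.91)) + 2.233 e^(−1.26×1.91)
= 3.868 × (0.7241 − 0.09012) + 2.233 × 0.09012 = 2.654 mg/L.
DO = 9.86 − 2.654 = 7.206 mg/L.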